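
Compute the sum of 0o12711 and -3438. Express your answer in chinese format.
Convert 0o12711 (octal) → 1×4096 + 2×512 + 7×64 + 1×8 + 1 = 5577 (decimal)
Compute 5577 + -3438 = 2139
Convert 2139 (decimal) → 2139 = 2×1000 + 1×100 + 3×10 + 9 → 二千一百三十九 (Chinese numeral)
二千一百三十九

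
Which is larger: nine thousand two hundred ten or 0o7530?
Convert nine thousand two hundred ten (English words) → 9×1000 + 2×100 + 10 = 9210 (decimal)
Convert 0o7530 (octal) → 7×512 + 5×64 + 3×8 = 3928 (decimal)
Compare 9210 vs 3928: larger = 9210
9210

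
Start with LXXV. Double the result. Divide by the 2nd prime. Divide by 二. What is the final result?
Convert LXXV (Roman numeral) → 50 + 10 + 10 + 5 = 75 (decimal)
Start: 75
75 × 2 = 150
Convert the 2nd prime (prime index) → 3 (decimal)
150 ÷ 3 = 50
Convert 二 (Chinese numeral) → 2 (decimal)
50 ÷ 2 = 25
25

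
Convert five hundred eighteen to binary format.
Convert five hundred eighteen (English words) → 5×100 + 18 = 518 (decimal)
Convert 518 (decimal) → 518 = 512 + 4 + 2 → 0b1000000110 (binary)
0b1000000110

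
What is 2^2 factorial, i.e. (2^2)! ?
Convert 2^2 (power) → 4 (decimal)
Compute 4! = 24
24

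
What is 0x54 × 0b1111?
Convert 0x54 (hexadecimal) → 5×16 + 4 = 84 (decimal)
Convert 0b1111 (binary) → 8 + 4 + 2 + 1 = 15 (decimal)
Compute 84 × 15 = 1260
1260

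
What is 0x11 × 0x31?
Convert 0x11 (hexadecimal) → 1×16 + 1 = 17 (decimal)
Convert 0x31 (hexadecimal) → 3×16 + 1 = 49 (decimal)
Compute 17 × 49 = 833
833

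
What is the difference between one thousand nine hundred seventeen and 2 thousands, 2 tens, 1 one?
Convert one thousand nine hundred seventeen (English words) → 1×1000 + 9×100 + 17 = 1917 (decimal)
Convert 2 thousands, 2 tens, 1 one (place-value notation) → 2×1000 + 2×10 + 1 = 2021 (decimal)
Difference: |1917 - 2021| = 104
104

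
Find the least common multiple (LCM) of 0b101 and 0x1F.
Convert 0b101 (binary) → 4 + 1 = 5 (decimal)
Convert 0x1F (hexadecimal) → 1×16 + 15 = 31 (decimal)
Compute lcm(5, 31) = 155
155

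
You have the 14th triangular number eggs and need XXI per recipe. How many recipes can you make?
Convert the 14th triangular number (triangular index) → 14×15/2 = 105 (decimal)
Convert XXI (Roman numeral) → 10 + 10 + 1 = 21 (decimal)
Compute 105 ÷ 21 = 5
5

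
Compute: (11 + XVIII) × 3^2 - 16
Convert XVIII (Roman numeral) → 10 + 5 + 1 + 1 + 1 = 18 (decimal)
Convert 3^2 (power) → 9 (decimal)
Expression in decimal: (11 + 18) × 9 - 16
Parentheses first: 11 + 18 = 29
Multiply: 29 × 9 = 261
Subtract: 261 - 16 = 245
245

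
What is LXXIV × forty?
Convert LXXIV (Roman numeral) → 50 + 10 + 10 + 4 = 74 (decimal)
Convert forty (English words) → 40 (decimal)
Compute 74 × 40 = 2960
2960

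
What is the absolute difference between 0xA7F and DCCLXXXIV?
Convert 0xA7F (hexadecimal) → 10×256 + 7×16 + 15 = 2687 (decimal)
Convert DCCLXXXIV (Roman numeral) → 500 + 100 + 100 + 50 + 10 + 10 + 10 + 4 = 784 (decimal)
Compute |2687 - 784| = 1903
1903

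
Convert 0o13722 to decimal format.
Convert 0o13722 (octal) → 1×4096 + 3×512 + 7×64 + 2×8 + 2 = 6098 (decimal)
6098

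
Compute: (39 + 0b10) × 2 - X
Convert 0b10 (binary) → 2 (decimal)
Convert X (Roman numeral) → 10 (decimal)
Expression in decimal: (39 + 2) × 2 - 10
Parentheses first: 39 + 2 = 41
Multiply: 41 × 2 = 82
Subtract: 82 - 10 = 72
72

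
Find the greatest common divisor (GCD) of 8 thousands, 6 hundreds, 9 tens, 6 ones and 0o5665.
Convert 8 thousands, 6 hundreds, 9 tens, 6 ones (place-value notation) → 8×1000 + 6×100 + 9×10 + 6 = 8696 (decimal)
Convert 0o5665 (octal) → 5×512 + 6×64 + 6×8 + 5 = 2997 (decimal)
Compute gcd(8696, 2997) = 1
1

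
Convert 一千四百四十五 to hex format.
Convert 一千四百四十五 (Chinese numeral) → 1×1000 + 4×100 + 4×10 + 5 = 1445 (decimal)
Convert 1445 (decimal) → 1445 = 5×256 + 10×16 + 5 → 0x5A5 (hexadecimal)
0x5A5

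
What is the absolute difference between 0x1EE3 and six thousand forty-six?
Convert 0x1EE3 (hexadecimal) → 1×4096 + 14×256 + 14×16 + 3 = 7907 (decimal)
Convert six thousand forty-six (English words) → 6×1000 + 46 = 6046 (decimal)
Compute |7907 - 6046| = 1861
1861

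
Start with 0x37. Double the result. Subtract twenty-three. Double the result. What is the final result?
Convert 0x37 (hexadecimal) → 3×16 + 7 = 55 (decimal)
Start: 55
55 × 2 = 110
Convert twenty-three (English words) → 23 (decimal)
110 - 23 = 87
87 × 2 = 174
174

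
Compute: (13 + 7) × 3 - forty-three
Convert forty-three (English words) → 43 (decimal)
Expression in decimal: (13 + 7) × 3 - 43
Parentheses first: 13 + 7 = 20
Multiply: 20 × 3 = 60
Subtract: 60 - 43 = 17
17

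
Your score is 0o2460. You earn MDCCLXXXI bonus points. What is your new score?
Convert 0o2460 (octal) → 2×512 + 4×64 + 6×8 = 1328 (decimal)
Convert MDCCLXXXI (Roman numeral) → 1000 + 500 + 100 + 100 + 50 + 10 + 10 + 10 + 1 = 1781 (decimal)
Compute 1328 + 1781 = 3109
3109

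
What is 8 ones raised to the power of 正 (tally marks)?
Convert 8 ones (place-value notation) → 8 (decimal)
Convert 正 (tally marks) → 5 (decimal)
Compute 8 ^ 5 = 32768
32768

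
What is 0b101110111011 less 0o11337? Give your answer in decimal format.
Convert 0b101110111011 (binary) → 2048 + 512 + 256 + 128 + 32 + 16 + 8 + 2 + 1 = 3003 (decimal)
Convert 0o11337 (octal) → 1×4096 + 1×512 + 3×64 + 3×8 + 7 = 4831 (decimal)
Compute 3003 - 4831 = -1828
-1828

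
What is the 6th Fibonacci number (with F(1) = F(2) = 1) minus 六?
The 6th Fibonacci number (with F(1) = F(2) = 1): 1, 1, 2, 3, 5, 8 → 8
Convert 六 (Chinese numeral) → 6 (decimal)
Compute 8 - 6 = 2
2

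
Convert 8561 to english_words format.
Convert 8561 (decimal) → 8561 = 8×1000 + 5×100 + 61 → eight thousand five hundred sixty-one (English words)
eight thousand five hundred sixty-one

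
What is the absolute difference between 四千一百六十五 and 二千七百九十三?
Convert 四千一百六十五 (Chinese numeral) → 4×1000 + 1×100 + 6×10 + 5 = 4165 (decimal)
Convert 二千七百九十三 (Chinese numeral) → 2×1000 + 7×100 + 9×10 + 3 = 2793 (decimal)
Compute |4165 - 2793| = 1372
1372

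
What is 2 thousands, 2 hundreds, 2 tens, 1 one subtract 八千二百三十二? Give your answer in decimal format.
Convert 2 thousands, 2 hundreds, 2 tens, 1 one (place-value notation) → 2×1000 + 2×100 + 2×10 + 1 = 2221 (decimal)
Convert 八千二百三十二 (Chinese numeral) → 8×1000 + 2×100 + 3×10 + 2 = 8232 (decimal)
Compute 2221 - 8232 = -6011
-6011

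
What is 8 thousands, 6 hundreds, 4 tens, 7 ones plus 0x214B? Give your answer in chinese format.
Convert 8 thousands, 6 hundreds, 4 tens, 7 ones (place-value notation) → 8×1000 + 6×100 + 4×10 + 7 = 8647 (decimal)
Convert 0x214B (hexadecimal) → 2×4096 + 1×256 + 4×16 + 11 = 8523 (decimal)
Compute 8647 + 8523 = 17170
Convert 17170 (decimal) → 17170 = 1×10000 + 7×1000 + 1×100 + 7×10 → 一万七千一百七十 (Chinese numeral)
一万七千一百七十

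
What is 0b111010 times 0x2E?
Convert 0b111010 (binary) → 32 + 16 + 8 + 2 = 58 (decimal)
Convert 0x2E (hexadecimal) → 2×16 + 14 = 46 (decimal)
Compute 58 × 46 = 2668
2668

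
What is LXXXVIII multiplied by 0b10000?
Convert LXXXVIII (Roman numeral) → 50 + 10 + 10 + 10 + 5 + 1 + 1 + 1 = 88 (decimal)
Convert 0b10000 (binary) → 16 (decimal)
Compute 88 × 16 = 1408
1408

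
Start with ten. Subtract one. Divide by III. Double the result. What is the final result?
Convert ten (English words) → 10 (decimal)
Start: 10
Convert one (English words) → 1 (decimal)
10 - 1 = 9
Convert III (Roman numeral) → 1 + 1 + 1 = 3 (decimal)
9 ÷ 3 = 3
3 × 2 = 6
6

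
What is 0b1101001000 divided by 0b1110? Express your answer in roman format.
Convert 0b1101001000 (binary) → 512 + 256 + 64 + 8 = 840 (decimal)
Convert 0b1110 (binary) → 8 + 4 + 2 = 14 (decimal)
Compute 840 ÷ 14 = 60
Convert 60 (decimal) → 60 = 50 + 10 → LX (Roman numeral)
LX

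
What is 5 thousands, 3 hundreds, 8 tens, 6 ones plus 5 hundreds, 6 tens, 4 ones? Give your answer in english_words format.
Convert 5 thousands, 3 hundreds, 8 tens, 6 ones (place-value notation) → 5×1000 + 3×100 + 8×10 + 6 = 5386 (decimal)
Convert 5 hundreds, 6 tens, 4 ones (place-value notation) → 5×100 + 6×10 + 4 = 564 (decimal)
Compute 5386 + 564 = 5950
Convert 5950 (decimal) → 5950 = 5×1000 + 9×100 + 50 → five thousand nine hundred fifty (English words)
five thousand nine hundred fifty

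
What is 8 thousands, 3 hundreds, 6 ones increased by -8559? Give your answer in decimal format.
Convert 8 thousands, 3 hundreds, 6 ones (place-value notation) → 8×1000 + 3×100 + 6 = 8306 (decimal)
Compute 8306 + -8559 = -253
-253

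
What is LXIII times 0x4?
Convert LXIII (Roman numeral) → 50 + 10 + 1 + 1 + 1 = 63 (decimal)
Convert 0x4 (hexadecimal) → 4 (decimal)
Compute 63 × 4 = 252
252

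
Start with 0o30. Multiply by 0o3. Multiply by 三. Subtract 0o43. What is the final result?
Convert 0o30 (octal) → 3×8 = 24 (decimal)
Start: 24
Convert 0o3 (octal) → 3 (decimal)
24 × 3 = 72
Convert 三 (Chinese numeral) → 3 (decimal)
72 × 3 = 216
Convert 0o43 (octal) → 4×8 + 3 = 35 (decimal)
216 - 35 = 181
181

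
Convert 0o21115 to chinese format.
Convert 0o21115 (octal) → 2×4096 + 1×512 + 1×64 + 1×8 + 5 = 8781 (decimal)
Convert 8781 (decimal) → 8781 = 8×1000 + 7×100 + 8×10 + 1 → 八千七百八十一 (Chinese numeral)
八千七百八十一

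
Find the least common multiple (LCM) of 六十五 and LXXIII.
Convert 六十五 (Chinese numeral) → 6×10 + 5 = 65 (decimal)
Convert LXXIII (Roman numeral) → 50 + 10 + 10 + 1 + 1 + 1 = 73 (decimal)
Compute lcm(65, 73) = 4745
4745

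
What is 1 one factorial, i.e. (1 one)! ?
Convert 1 one (place-value notation) → 1 (decimal)
Compute 1! = 1
1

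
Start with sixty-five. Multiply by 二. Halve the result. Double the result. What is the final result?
Convert sixty-five (English words) → 65 (decimal)
Start: 65
Convert 二 (Chinese numeral) → 2 (decimal)
65 × 2 = 130
130 ÷ 2 = 65
65 × 2 = 130
130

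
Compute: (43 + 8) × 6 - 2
Parentheses first: 43 + 8 = 51
Multiply: 51 × 6 = 306
Subtract: 306 - 2 = 304
304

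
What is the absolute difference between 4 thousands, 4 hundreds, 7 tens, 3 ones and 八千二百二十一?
Convert 4 thousands, 4 hundreds, 7 tens, 3 ones (place-value notation) → 4×1000 + 4×100 + 7×10 + 3 = 4473 (decimal)
Convert 八千二百二十一 (Chinese numeral) → 8×1000 + 2×100 + 2×10 + 1 = 8221 (decimal)
Compute |4473 - 8221| = 3748
3748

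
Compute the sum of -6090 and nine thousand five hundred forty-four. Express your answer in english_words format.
Convert nine thousand five hundred forty-four (English words) → 9×1000 + 5×100 + 44 = 9544 (decimal)
Compute -6090 + 9544 = 3454
Convert 3454 (decimal) → 3454 = 3×1000 + 4×100 + 54 → three thousand four hundred fifty-four (English words)
three thousand four hundred fifty-four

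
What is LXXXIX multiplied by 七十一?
Convert LXXXIX (Roman numeral) → 50 + 10 + 10 + 10 + 9 = 89 (decimal)
Convert 七十一 (Chinese numeral) → 7×10 + 1 = 71 (decimal)
Compute 89 × 71 = 6319
6319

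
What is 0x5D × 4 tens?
Convert 0x5D (hexadecimal) → 5×16 + 13 = 93 (decimal)
Convert 4 tens (place-value notation) → 4×10 = 40 (decimal)
Compute 93 × 40 = 3720
3720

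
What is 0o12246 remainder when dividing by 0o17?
Convert 0o12246 (octal) → 1×4096 + 2×512 + 2×64 + 4×8 + 6 = 5286 (decimal)
Convert 0o17 (octal) → 1×8 + 7 = 15 (decimal)
Compute 5286 mod 15 = 6
6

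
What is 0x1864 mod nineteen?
Convert 0x1864 (hexadecimal) → 1×4096 + 8×256 + 6×16 + 4 = 6244 (decimal)
Convert nineteen (English words) → 19 (decimal)
Compute 6244 mod 19 = 12
12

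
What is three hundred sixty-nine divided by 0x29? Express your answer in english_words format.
Convert three hundred sixty-nine (English words) → 3×100 + 69 = 369 (decimal)
Convert 0x29 (hexadecimal) → 2×16 + 9 = 41 (decimal)
Compute 369 ÷ 41 = 9
Convert 9 (decimal) → nine (English words)
nine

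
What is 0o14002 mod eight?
Convert 0o14002 (octal) → 1×4096 + 4×512 + 2 = 6146 (decimal)
Convert eight (English words) → 8 (decimal)
Compute 6146 mod 8 = 2
2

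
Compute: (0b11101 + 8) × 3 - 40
Convert 0b11101 (binary) → 16 + 8 + 4 + 1 = 29 (decimal)
Expression in decimal: (29 + 8) × 3 - 40
Parentheses first: 29 + 8 = 37
Multiply: 37 × 3 = 111
Subtract: 111 - 40 = 71
71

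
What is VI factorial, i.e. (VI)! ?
Convert VI (Roman numeral) → 5 + 1 = 6 (decimal)
Compute 6! = 720
720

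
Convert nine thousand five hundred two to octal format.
Convert nine thousand five hundred two (English words) → 9×1000 + 5×100 + 2 = 9502 (decimal)
Convert 9502 (decimal) → 9502 = 2×4096 + 2×512 + 4×64 + 3×8 + 6 → 0o22436 (octal)
0o22436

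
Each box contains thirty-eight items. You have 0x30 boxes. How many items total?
Convert thirty-eight (English words) → 38 (decimal)
Convert 0x30 (hexadecimal) → 3×16 = 48 (decimal)
Compute 38 × 48 = 1824
1824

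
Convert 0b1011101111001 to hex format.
Convert 0b1011101111001 (binary) → 4096 + 1024 + 512 + 256 + 64 + 32 + 16 + 8 + 1 = 6009 (decimal)
Convert 6009 (decimal) → 6009 = 1×4096 + 7×256 + 7×16 + 9 → 0x1779 (hexadecimal)
0x1779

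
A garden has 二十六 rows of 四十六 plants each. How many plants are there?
Convert 四十六 (Chinese numeral) → 4×10 + 6 = 46 (decimal)
Convert 二十六 (Chinese numeral) → 2×10 + 6 = 26 (decimal)
Compute 46 × 26 = 1196
1196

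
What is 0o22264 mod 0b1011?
Convert 0o22264 (octal) → 2×4096 + 2×512 + 2×64 + 6×8 + 4 = 9396 (decimal)
Convert 0b1011 (binary) → 8 + 2 + 1 = 11 (decimal)
Compute 9396 mod 11 = 2
2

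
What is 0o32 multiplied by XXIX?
Convert 0o32 (octal) → 3×8 + 2 = 26 (decimal)
Convert XXIX (Roman numeral) → 10 + 10 + 9 = 29 (decimal)
Compute 26 × 29 = 754
754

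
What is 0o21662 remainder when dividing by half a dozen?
Convert 0o21662 (octal) → 2×4096 + 1×512 + 6×64 + 6×8 + 2 = 9138 (decimal)
Convert half a dozen (colloquial) → 6 (decimal)
Compute 9138 mod 6 = 0
0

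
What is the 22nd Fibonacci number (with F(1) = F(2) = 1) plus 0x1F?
The 22nd Fibonacci number (with F(1) = F(2) = 1) = 17711
Convert 0x1F (hexadecimal) → 1×16 + 15 = 31 (decimal)
Compute 17711 + 31 = 17742
17742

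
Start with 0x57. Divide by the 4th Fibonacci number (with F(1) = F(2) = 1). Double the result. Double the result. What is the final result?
Convert 0x57 (hexadecimal) → 5×16 + 7 = 87 (decimal)
Start: 87
Convert the 4th Fibonacci number (with F(1) = F(2) = 1) (Fibonacci index) → 1, 1, 2, 3 → 3 (decimal)
87 ÷ 3 = 29
29 × 2 = 58
58 × 2 = 116
116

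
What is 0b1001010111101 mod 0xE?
Convert 0b1001010111101 (binary) → 4096 + 512 + 128 + 32 + 16 + 8 + 4 + 1 = 4797 (decimal)
Convert 0xE (hexadecimal) → 14 (decimal)
Compute 4797 mod 14 = 9
9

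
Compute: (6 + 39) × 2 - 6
Parentheses first: 6 + 39 = 45
Multiply: 45 × 2 = 90
Subtract: 90 - 6 = 84
84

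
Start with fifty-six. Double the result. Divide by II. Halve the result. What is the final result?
Convert fifty-six (English words) → 56 (decimal)
Start: 56
56 × 2 = 112
Convert II (Roman numeral) → 1 + 1 = 2 (decimal)
112 ÷ 2 = 56
56 ÷ 2 = 28
28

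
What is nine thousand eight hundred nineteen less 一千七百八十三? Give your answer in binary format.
Convert nine thousand eight hundred nineteen (English words) → 9×1000 + 8×100 + 19 = 9819 (decimal)
Convert 一千七百八十三 (Chinese numeral) → 1×1000 + 7×100 + 8×10 + 3 = 1783 (decimal)
Compute 9819 - 1783 = 8036
Convert 8036 (decimal) → 8036 = 4096 + 2048 + 1024 + 512 + 256 + 64 + 32 + 4 → 0b1111101100100 (binary)
0b1111101100100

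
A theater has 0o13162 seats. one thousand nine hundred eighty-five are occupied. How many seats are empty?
Convert 0o13162 (octal) → 1×4096 + 3×512 + 1×64 + 6×8 + 2 = 5746 (decimal)
Convert one thousand nine hundred eighty-five (English words) → 1×1000 + 9×100 + 85 = 1985 (decimal)
Compute 5746 - 1985 = 3761
3761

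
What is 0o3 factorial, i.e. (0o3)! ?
Convert 0o3 (octal) → 3 (decimal)
Compute 3! = 6
6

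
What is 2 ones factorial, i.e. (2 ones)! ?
Convert 2 ones (place-value notation) → 2 (decimal)
Compute 2! = 2
2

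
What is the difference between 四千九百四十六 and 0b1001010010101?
Convert 四千九百四十六 (Chinese numeral) → 4×1000 + 9×100 + 4×10 + 6 = 4946 (decimal)
Convert 0b1001010010101 (binary) → 4096 + 512 + 128 + 16 + 4 + 1 = 4757 (decimal)
Difference: |4946 - 4757| = 189
189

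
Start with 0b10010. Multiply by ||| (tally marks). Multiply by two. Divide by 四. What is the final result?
Convert 0b10010 (binary) → 16 + 2 = 18 (decimal)
Start: 18
Convert ||| (tally marks) → 3 (decimal)
18 × 3 = 54
Convert two (English words) → 2 (decimal)
54 × 2 = 108
Convert 四 (Chinese numeral) → 4 (decimal)
108 ÷ 4 = 27
27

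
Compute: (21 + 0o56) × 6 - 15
Convert 0o56 (octal) → 5×8 + 6 = 46 (decimal)
Expression in decimal: (21 + 46) × 6 - 15
Parentheses first: 21 + 46 = 67
Multiply: 67 × 6 = 402
Subtract: 402 - 15 = 387
387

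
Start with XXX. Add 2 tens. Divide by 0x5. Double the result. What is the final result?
Convert XXX (Roman numeral) → 10 + 10 + 10 = 30 (decimal)
Start: 30
Convert 2 tens (place-value notation) → 2×10 = 20 (decimal)
30 + 20 = 50
Convert 0x5 (hexadecimal) → 5 (decimal)
50 ÷ 5 = 10
10 × 2 = 20
20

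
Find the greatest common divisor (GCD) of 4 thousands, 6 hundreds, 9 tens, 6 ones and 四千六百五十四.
Convert 4 thousands, 6 hundreds, 9 tens, 6 ones (place-value notation) → 4×1000 + 6×100 + 9×10 + 6 = 4696 (decimal)
Convert 四千六百五十四 (Chinese numeral) → 4×1000 + 6×100 + 5×10 + 4 = 4654 (decimal)
Compute gcd(4696, 4654) = 2
2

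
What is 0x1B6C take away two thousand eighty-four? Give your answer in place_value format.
Convert 0x1B6C (hexadecimal) → 1×4096 + 11×256 + 6×16 + 12 = 7020 (decimal)
Convert two thousand eighty-four (English words) → 2×1000 + 84 = 2084 (decimal)
Compute 7020 - 2084 = 4936
Convert 4936 (decimal) → 4936 = 4×1000 + 9×100 + 3×10 + 6 → 4 thousands, 9 hundreds, 3 tens, 6 ones (place-value notation)
4 thousands, 9 hundreds, 3 tens, 6 ones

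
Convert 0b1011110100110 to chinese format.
Convert 0b1011110100110 (binary) → 4096 + 1024 + 512 + 256 + 128 + 32 + 4 + 2 = 6054 (decimal)
Convert 6054 (decimal) → 6054 = 6×1000 + 5×10 + 4 → 六千零五十四 (Chinese numeral)
六千零五十四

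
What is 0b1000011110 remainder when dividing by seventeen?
Convert 0b1000011110 (binary) → 512 + 16 + 8 + 4 + 2 = 542 (decimal)
Convert seventeen (English words) → 17 (decimal)
Compute 542 mod 17 = 15
15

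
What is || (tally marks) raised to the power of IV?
Convert || (tally marks) → 2 (decimal)
Convert IV (Roman numeral) → 4 (decimal)
Compute 2 ^ 4 = 16
16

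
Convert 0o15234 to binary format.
Convert 0o15234 (octal) → 1×4096 + 5×512 + 2×64 + 3×8 + 4 = 6812 (decimal)
Convert 6812 (decimal) → 6812 = 4096 + 2048 + 512 + 128 + 16 + 8 + 4 → 0b1101010011100 (binary)
0b1101010011100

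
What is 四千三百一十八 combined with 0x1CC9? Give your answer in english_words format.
Convert 四千三百一十八 (Chinese numeral) → 4×1000 + 3×100 + 1×10 + 8 = 4318 (decimal)
Convert 0x1CC9 (hexadecimal) → 1×4096 + 12×256 + 12×16 + 9 = 7369 (decimal)
Compute 4318 + 7369 = 11687
Convert 11687 (decimal) → 11687 = 11×1000 + 6×100 + 87 → eleven thousand six hundred eighty-seven (English words)
eleven thousand six hundred eighty-seven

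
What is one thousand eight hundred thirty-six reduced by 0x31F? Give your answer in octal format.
Convert one thousand eight hundred thirty-six (English words) → 1×1000 + 8×100 + 36 = 1836 (decimal)
Convert 0x31F (hexadecimal) → 3×256 + 1×16 + 15 = 799 (decimal)
Compute 1836 - 799 = 1037
Convert 1037 (decimal) → 1037 = 2×512 + 1×8 + 5 → 0o2015 (octal)
0o2015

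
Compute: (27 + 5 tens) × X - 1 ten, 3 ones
Convert 5 tens (place-value notation) → 5×10 = 50 (decimal)
Convert X (Roman numeral) → 10 (decimal)
Convert 1 ten, 3 ones (place-value notation) → 1×10 + 3 = 13 (decimal)
Expression in decimal: (27 + 50) × 10 - 13
Parentheses first: 27 + 50 = 77
Multiply: 77 × 10 = 770
Subtract: 770 - 13 = 757
757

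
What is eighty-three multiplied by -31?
Convert eighty-three (English words) → 83 (decimal)
Compute 83 × -31 = -2573
-2573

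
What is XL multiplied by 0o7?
Convert XL (Roman numeral) → 40 (decimal)
Convert 0o7 (octal) → 7 (decimal)
Compute 40 × 7 = 280
280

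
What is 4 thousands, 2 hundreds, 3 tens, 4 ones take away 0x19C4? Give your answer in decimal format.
Convert 4 thousands, 2 hundreds, 3 tens, 4 ones (place-value notation) → 4×1000 + 2×100 + 3×10 + 4 = 4234 (decimal)
Convert 0x19C4 (hexadecimal) → 1×4096 + 9×256 + 12×16 + 4 = 6596 (decimal)
Compute 4234 - 6596 = -2362
-2362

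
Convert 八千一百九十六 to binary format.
Convert 八千一百九十六 (Chinese numeral) → 8×1000 + 1×100 + 9×10 + 6 = 8196 (decimal)
Convert 8196 (decimal) → 8196 = 8192 + 4 → 0b10000000000100 (binary)
0b10000000000100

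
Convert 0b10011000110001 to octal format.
Convert 0b10011000110001 (binary) → 8192 + 1024 + 512 + 32 + 16 + 1 = 9777 (decimal)
Convert 9777 (decimal) → 9777 = 2×4096 + 3×512 + 6×8 + 1 → 0o23061 (octal)
0o23061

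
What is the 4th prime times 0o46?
Convert the 4th prime (prime index) → 7 (decimal)
Convert 0o46 (octal) → 4×8 + 6 = 38 (decimal)
Compute 7 × 38 = 266
266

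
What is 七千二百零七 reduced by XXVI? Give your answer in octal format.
Convert 七千二百零七 (Chinese numeral) → 7×1000 + 2×100 + 7 = 7207 (decimal)
Convert XXVI (Roman numeral) → 10 + 10 + 5 + 1 = 26 (decimal)
Compute 7207 - 26 = 7181
Convert 7181 (decimal) → 7181 = 1×4096 + 6×512 + 1×8 + 5 → 0o16015 (octal)
0o16015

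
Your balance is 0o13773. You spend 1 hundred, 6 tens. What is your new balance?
Convert 0o13773 (octal) → 1×4096 + 3×512 + 7×64 + 7×8 + 3 = 6139 (decimal)
Convert 1 hundred, 6 tens (place-value notation) → 1×100 + 6×10 = 160 (decimal)
Compute 6139 - 160 = 5979
5979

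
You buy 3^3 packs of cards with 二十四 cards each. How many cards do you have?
Convert 二十四 (Chinese numeral) → 2×10 + 4 = 24 (decimal)
Convert 3^3 (power) → 27 (decimal)
Compute 24 × 27 = 648
648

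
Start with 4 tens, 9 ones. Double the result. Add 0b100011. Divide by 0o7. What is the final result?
Convert 4 tens, 9 ones (place-value notation) → 4×10 + 9 = 49 (decimal)
Start: 49
49 × 2 = 98
Convert 0b100011 (binary) → 32 + 2 + 1 = 35 (decimal)
98 + 35 = 133
Convert 0o7 (octal) → 7 (decimal)
133 ÷ 7 = 19
19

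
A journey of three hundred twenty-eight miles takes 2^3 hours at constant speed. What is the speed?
Convert three hundred twenty-eight (English words) → 3×100 + 28 = 328 (decimal)
Convert 2^3 (power) → 8 (decimal)
Compute 328 ÷ 8 = 41
41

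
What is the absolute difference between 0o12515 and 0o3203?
Convert 0o12515 (octal) → 1×4096 + 2×512 + 5×64 + 1×8 + 5 = 5453 (decimal)
Convert 0o3203 (octal) → 3×512 + 2×64 + 3 = 1667 (decimal)
Compute |5453 - 1667| = 3786
3786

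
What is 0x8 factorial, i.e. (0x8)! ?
Convert 0x8 (hexadecimal) → 8 (decimal)
Compute 8! = 40320
40320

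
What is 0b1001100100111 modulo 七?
Convert 0b1001100100111 (binary) → 4096 + 512 + 256 + 32 + 4 + 2 + 1 = 4903 (decimal)
Convert 七 (Chinese numeral) → 7 (decimal)
Compute 4903 mod 7 = 3
3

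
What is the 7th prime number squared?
The 7th prime number = 17
Compute 17² = 17 × 17 = 289
289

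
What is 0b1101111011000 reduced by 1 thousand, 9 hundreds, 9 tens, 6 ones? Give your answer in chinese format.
Convert 0b1101111011000 (binary) → 4096 + 2048 + 512 + 256 + 128 + 64 + 16 + 8 = 7128 (decimal)
Convert 1 thousand, 9 hundreds, 9 tens, 6 ones (place-value notation) → 1×1000 + 9×100 + 9×10 + 6 = 1996 (decimal)
Compute 7128 - 1996 = 5132
Convert 5132 (decimal) → 5132 = 5×1000 + 1×100 + 3×10 + 2 → 五千一百三十二 (Chinese numeral)
五千一百三十二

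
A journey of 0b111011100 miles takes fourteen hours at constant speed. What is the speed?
Convert 0b111011100 (binary) → 256 + 128 + 64 + 16 + 8 + 4 = 476 (decimal)
Convert fourteen (English words) → 14 (decimal)
Compute 476 ÷ 14 = 34
34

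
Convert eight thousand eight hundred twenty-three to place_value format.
Convert eight thousand eight hundred twenty-three (English words) → 8×1000 + 8×100 + 23 = 8823 (decimal)
Convert 8823 (decimal) → 8823 = 8×1000 + 8×100 + 2×10 + 3 → 8 thousands, 8 hundreds, 2 tens, 3 ones (place-value notation)
8 thousands, 8 hundreds, 2 tens, 3 ones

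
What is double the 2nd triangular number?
The 2nd triangular number = 2×3/2 = 3
Compute 3 × 2 = 6
6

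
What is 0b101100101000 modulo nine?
Convert 0b101100101000 (binary) → 2048 + 512 + 256 + 32 + 8 = 2856 (decimal)
Convert nine (English words) → 9 (decimal)
Compute 2856 mod 9 = 3
3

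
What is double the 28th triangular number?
The 28th triangular number = 28×29/2 = 406
Compute 406 × 2 = 812
812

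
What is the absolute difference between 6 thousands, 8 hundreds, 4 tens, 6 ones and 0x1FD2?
Convert 6 thousands, 8 hundreds, 4 tens, 6 ones (place-value notation) → 6×1000 + 8×100 + 4×10 + 6 = 6846 (decimal)
Convert 0x1FD2 (hexadecimal) → 1×4096 + 15×256 + 13×16 + 2 = 8146 (decimal)
Compute |6846 - 8146| = 1300
1300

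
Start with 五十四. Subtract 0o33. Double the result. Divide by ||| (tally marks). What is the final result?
Convert 五十四 (Chinese numeral) → 5×10 + 4 = 54 (decimal)
Start: 54
Convert 0o33 (octal) → 3×8 + 3 = 27 (decimal)
54 - 27 = 27
27 × 2 = 54
Convert ||| (tally marks) → 3 (decimal)
54 ÷ 3 = 18
18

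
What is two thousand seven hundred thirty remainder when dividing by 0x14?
Convert two thousand seven hundred thirty (English words) → 2×1000 + 7×100 + 30 = 2730 (decimal)
Convert 0x14 (hexadecimal) → 1×16 + 4 = 20 (decimal)
Compute 2730 mod 20 = 10
10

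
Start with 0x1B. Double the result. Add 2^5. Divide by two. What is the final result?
Convert 0x1B (hexadecimal) → 1×16 + 11 = 27 (decimal)
Start: 27
27 × 2 = 54
Convert 2^5 (power) → 32 (decimal)
54 + 32 = 86
Convert two (English words) → 2 (decimal)
86 ÷ 2 = 43
43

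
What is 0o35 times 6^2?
Convert 0o35 (octal) → 3×8 + 5 = 29 (decimal)
Convert 6^2 (power) → 36 (decimal)
Compute 29 × 36 = 1044
1044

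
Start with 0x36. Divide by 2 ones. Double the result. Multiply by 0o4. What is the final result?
Convert 0x36 (hexadecimal) → 3×16 + 6 = 54 (decimal)
Start: 54
Convert 2 ones (place-value notation) → 2 (decimal)
54 ÷ 2 = 27
27 × 2 = 54
Convert 0o4 (octal) → 4 (decimal)
54 × 4 = 216
216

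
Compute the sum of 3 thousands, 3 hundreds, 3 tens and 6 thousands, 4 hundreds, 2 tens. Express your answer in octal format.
Convert 3 thousands, 3 hundreds, 3 tens (place-value notation) → 3×1000 + 3×100 + 3×10 = 3330 (decimal)
Convert 6 thousands, 4 hundreds, 2 tens (place-value notation) → 6×1000 + 4×100 + 2×10 = 6420 (decimal)
Compute 3330 + 6420 = 9750
Convert 9750 (decimal) → 9750 = 2×4096 + 3×512 + 2×8 + 6 → 0o23026 (octal)
0o23026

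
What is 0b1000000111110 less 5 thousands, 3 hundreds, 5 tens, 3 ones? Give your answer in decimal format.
Convert 0b1000000111110 (binary) → 4096 + 32 + 16 + 8 + 4 + 2 = 4158 (decimal)
Convert 5 thousands, 3 hundreds, 5 tens, 3 ones (place-value notation) → 5×1000 + 3×100 + 5×10 + 3 = 5353 (decimal)
Compute 4158 - 5353 = -1195
-1195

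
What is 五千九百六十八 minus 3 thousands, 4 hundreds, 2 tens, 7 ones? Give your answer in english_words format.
Convert 五千九百六十八 (Chinese numeral) → 5×1000 + 9×100 + 6×10 + 8 = 5968 (decimal)
Convert 3 thousands, 4 hundreds, 2 tens, 7 ones (place-value notation) → 3×1000 + 4×100 + 2×10 + 7 = 3427 (decimal)
Compute 5968 - 3427 = 2541
Convert 2541 (decimal) → 2541 = 2×1000 + 5×100 + 41 → two thousand five hundred forty-one (English words)
two thousand five hundred forty-one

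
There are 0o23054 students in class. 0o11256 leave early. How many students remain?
Convert 0o23054 (octal) → 2×4096 + 3×512 + 5×8 + 4 = 9772 (decimal)
Convert 0o11256 (octal) → 1×4096 + 1×512 + 2×64 + 5×8 + 6 = 4782 (decimal)
Compute 9772 - 4782 = 4990
4990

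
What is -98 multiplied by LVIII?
Convert LVIII (Roman numeral) → 50 + 5 + 1 + 1 + 1 = 58 (decimal)
Compute -98 × 58 = -5684
-5684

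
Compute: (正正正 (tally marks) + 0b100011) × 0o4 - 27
Convert 正正正 (tally marks) → 5 + 5 + 5 = 15 (decimal)
Convert 0b100011 (binary) → 32 + 2 + 1 = 35 (decimal)
Convert 0o4 (octal) → 4 (decimal)
Expression in decimal: (15 + 35) × 4 - 27
Parentheses first: 15 + 35 = 50
Multiply: 50 × 4 = 200
Subtract: 200 - 27 = 173
173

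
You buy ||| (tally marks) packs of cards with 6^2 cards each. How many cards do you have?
Convert 6^2 (power) → 36 (decimal)
Convert ||| (tally marks) → 3 (decimal)
Compute 36 × 3 = 108
108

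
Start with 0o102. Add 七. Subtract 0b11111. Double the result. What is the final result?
Convert 0o102 (octal) → 1×64 + 2 = 66 (decimal)
Start: 66
Convert 七 (Chinese numeral) → 7 (decimal)
66 + 7 = 73
Convert 0b11111 (binary) → 16 + 8 + 4 + 2 + 1 = 31 (decimal)
73 - 31 = 42
42 × 2 = 84
84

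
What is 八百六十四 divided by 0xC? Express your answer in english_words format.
Convert 八百六十四 (Chinese numeral) → 8×100 + 6×10 + 4 = 864 (decimal)
Convert 0xC (hexadecimal) → 12 (decimal)
Compute 864 ÷ 12 = 72
Convert 72 (decimal) → seventy-two (English words)
seventy-two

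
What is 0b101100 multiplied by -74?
Convert 0b101100 (binary) → 32 + 8 + 4 = 44 (decimal)
Compute 44 × -74 = -3256
-3256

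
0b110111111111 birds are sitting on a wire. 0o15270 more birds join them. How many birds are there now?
Convert 0b110111111111 (binary) → 2048 + 1024 + 256 + 128 + 64 + 32 + 16 + 8 + 4 + 2 + 1 = 3583 (decimal)
Convert 0o15270 (octal) → 1×4096 + 5×512 + 2×64 + 7×8 = 6840 (decimal)
Compute 3583 + 6840 = 10423
10423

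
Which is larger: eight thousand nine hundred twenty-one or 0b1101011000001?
Convert eight thousand nine hundred twenty-one (English words) → 8×1000 + 9×100 + 21 = 8921 (decimal)
Convert 0b1101011000001 (binary) → 4096 + 2048 + 512 + 128 + 64 + 1 = 6849 (decimal)
Compare 8921 vs 6849: larger = 8921
8921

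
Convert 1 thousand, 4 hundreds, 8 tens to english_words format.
Convert 1 thousand, 4 hundreds, 8 tens (place-value notation) → 1×1000 + 4×100 + 8×10 = 1480 (decimal)
Convert 1480 (decimal) → 1480 = 1×1000 + 4×100 + 80 → one thousand four hundred eighty (English words)
one thousand four hundred eighty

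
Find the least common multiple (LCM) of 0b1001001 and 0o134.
Convert 0b1001001 (binary) → 64 + 8 + 1 = 73 (decimal)
Convert 0o134 (octal) → 1×64 + 3×8 + 4 = 92 (decimal)
Compute lcm(73, 92) = 6716
6716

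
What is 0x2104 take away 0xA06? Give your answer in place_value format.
Convert 0x2104 (hexadecimal) → 2×4096 + 1×256 + 4 = 8452 (decimal)
Convert 0xA06 (hexadecimal) → 10×256 + 6 = 2566 (decimal)
Compute 8452 - 2566 = 5886
Convert 5886 (decimal) → 5886 = 5×1000 + 8×100 + 8×10 + 6 → 5 thousands, 8 hundreds, 8 tens, 6 ones (place-value notation)
5 thousands, 8 hundreds, 8 tens, 6 ones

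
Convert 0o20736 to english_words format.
Convert 0o20736 (octal) → 2×4096 + 7×64 + 3×8 + 6 = 8670 (decimal)
Convert 8670 (decimal) → 8670 = 8×1000 + 6×100 + 70 → eight thousand six hundred seventy (English words)
eight thousand six hundred seventy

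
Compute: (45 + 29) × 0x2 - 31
Convert 0x2 (hexadecimal) → 2 (decimal)
Expression in decimal: (45 + 29) × 2 - 31
Parentheses first: 45 + 29 = 74
Multiply: 74 × 2 = 148
Subtract: 148 - 31 = 117
117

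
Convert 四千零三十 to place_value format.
Convert 四千零三十 (Chinese numeral) → 4×1000 + 3×10 = 4030 (decimal)
Convert 4030 (decimal) → 4030 = 4×1000 + 3×10 → 4 thousands, 3 tens (place-value notation)
4 thousands, 3 tens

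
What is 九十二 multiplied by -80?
Convert 九十二 (Chinese numeral) → 9×10 + 2 = 92 (decimal)
Compute 92 × -80 = -7360
-7360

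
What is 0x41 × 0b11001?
Convert 0x41 (hexadecimal) → 4×16 + 1 = 65 (decimal)
Convert 0b11001 (binary) → 16 + 8 + 1 = 25 (decimal)
Compute 65 × 25 = 1625
1625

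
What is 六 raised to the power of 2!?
Convert 六 (Chinese numeral) → 6 (decimal)
Convert 2! (factorial) → 2 (decimal)
Compute 6 ^ 2 = 36
36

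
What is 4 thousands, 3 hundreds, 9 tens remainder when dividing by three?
Convert 4 thousands, 3 hundreds, 9 tens (place-value notation) → 4×1000 + 3×100 + 9×10 = 4390 (decimal)
Convert three (English words) → 3 (decimal)
Compute 4390 mod 3 = 1
1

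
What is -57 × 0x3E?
Convert 0x3E (hexadecimal) → 3×16 + 14 = 62 (decimal)
Compute -57 × 62 = -3534
-3534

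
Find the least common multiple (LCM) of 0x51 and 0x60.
Convert 0x51 (hexadecimal) → 5×16 + 1 = 81 (decimal)
Convert 0x60 (hexadecimal) → 6×16 = 96 (decimal)
Compute lcm(81, 96) = 2592
2592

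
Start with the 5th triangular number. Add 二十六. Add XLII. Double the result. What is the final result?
Convert the 5th triangular number (triangular index) → 5×6/2 = 15 (decimal)
Start: 15
Convert 二十六 (Chinese numeral) → 2×10 + 6 = 26 (decimal)
15 + 26 = 41
Convert XLII (Roman numeral) → 40 + 1 + 1 = 42 (decimal)
41 + 42 = 83
83 × 2 = 166
166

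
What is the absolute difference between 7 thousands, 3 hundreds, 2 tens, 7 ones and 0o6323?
Convert 7 thousands, 3 hundreds, 2 tens, 7 ones (place-value notation) → 7×1000 + 3×100 + 2×10 + 7 = 7327 (decimal)
Convert 0o6323 (octal) → 6×512 + 3×64 + 2×8 + 3 = 3283 (decimal)
Compute |7327 - 3283| = 4044
4044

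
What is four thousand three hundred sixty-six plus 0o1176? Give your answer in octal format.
Convert four thousand three hundred sixty-six (English words) → 4×1000 + 3×100 + 66 = 4366 (decimal)
Convert 0o1176 (octal) → 1×512 + 1×64 + 7×8 + 6 = 638 (decimal)
Compute 4366 + 638 = 5004
Convert 5004 (decimal) → 5004 = 1×4096 + 1×512 + 6×64 + 1×8 + 4 → 0o11614 (octal)
0o11614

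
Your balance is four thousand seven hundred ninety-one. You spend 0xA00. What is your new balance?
Convert four thousand seven hundred ninety-one (English words) → 4×1000 + 7×100 + 91 = 4791 (decimal)
Convert 0xA00 (hexadecimal) → 10×256 = 2560 (decimal)
Compute 4791 - 2560 = 2231
2231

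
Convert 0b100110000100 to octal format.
Convert 0b100110000100 (binary) → 2048 + 256 + 128 + 4 = 2436 (decimal)
Convert 2436 (decimal) → 2436 = 4×512 + 6×64 + 4 → 0o4604 (octal)
0o4604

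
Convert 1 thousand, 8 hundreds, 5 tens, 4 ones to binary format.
Convert 1 thousand, 8 hundreds, 5 tens, 4 ones (place-value notation) → 1×1000 + 8×100 + 5×10 + 4 = 1854 (decimal)
Convert 1854 (decimal) → 1854 = 1024 + 512 + 256 + 32 + 16 + 8 + 4 + 2 → 0b11100111110 (binary)
0b11100111110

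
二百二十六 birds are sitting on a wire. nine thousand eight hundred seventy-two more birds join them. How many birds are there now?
Convert 二百二十六 (Chinese numeral) → 2×100 + 2×10 + 6 = 226 (decimal)
Convert nine thousand eight hundred seventy-two (English words) → 9×1000 + 8×100 + 72 = 9872 (decimal)
Compute 226 + 9872 = 10098
10098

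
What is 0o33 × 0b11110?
Convert 0o33 (octal) → 3×8 + 3 = 27 (decimal)
Convert 0b11110 (binary) → 16 + 8 + 4 + 2 = 30 (decimal)
Compute 27 × 30 = 810
810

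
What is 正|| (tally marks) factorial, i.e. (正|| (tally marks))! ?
Convert 正|| (tally marks) → 5 + 2 = 7 (decimal)
Compute 7! = 5040
5040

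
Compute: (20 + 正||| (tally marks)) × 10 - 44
Convert 正||| (tally marks) → 5 + 3 = 8 (decimal)
Expression in decimal: (20 + 8) × 10 - 44
Parentheses first: 20 + 8 = 28
Multiply: 28 × 10 = 280
Subtract: 280 - 44 = 236
236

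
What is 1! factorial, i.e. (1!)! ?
Convert 1! (factorial) → 1 (decimal)
Compute 1! = 1
1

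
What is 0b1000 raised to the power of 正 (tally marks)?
Convert 0b1000 (binary) → 8 (decimal)
Convert 正 (tally marks) → 5 (decimal)
Compute 8 ^ 5 = 32768
32768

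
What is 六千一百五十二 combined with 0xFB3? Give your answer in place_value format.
Convert 六千一百五十二 (Chinese numeral) → 6×1000 + 1×100 + 5×10 + 2 = 6152 (decimal)
Convert 0xFB3 (hexadecimal) → 15×256 + 11×16 + 3 = 4019 (decimal)
Compute 6152 + 4019 = 10171
Convert 10171 (decimal) → 10171 = 10×1000 + 1×100 + 7×10 + 1 → 10 thousands, 1 hundred, 7 tens, 1 one (place-value notation)
10 thousands, 1 hundred, 7 tens, 1 one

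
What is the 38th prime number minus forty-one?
The 38th prime number = 163
Convert forty-one (English words) → 41 (decimal)
Compute 163 - 41 = 122
122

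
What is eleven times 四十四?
Convert eleven (English words) → 11 (decimal)
Convert 四十四 (Chinese numeral) → 4×10 + 4 = 44 (decimal)
Compute 11 × 44 = 484
484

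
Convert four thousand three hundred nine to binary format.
Convert four thousand three hundred nine (English words) → 4×1000 + 3×100 + 9 = 4309 (decimal)
Convert 4309 (decimal) → 4309 = 4096 + 128 + 64 + 16 + 4 + 1 → 0b1000011010101 (binary)
0b1000011010101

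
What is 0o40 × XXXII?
Convert 0o40 (octal) → 4×8 = 32 (decimal)
Convert XXXII (Roman numeral) → 10 + 10 + 10 + 1 + 1 = 32 (decimal)
Compute 32 × 32 = 1024
1024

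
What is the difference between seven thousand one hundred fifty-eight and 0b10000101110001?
Convert seven thousand one hundred fifty-eight (English words) → 7×1000 + 1×100 + 58 = 7158 (decimal)
Convert 0b10000101110001 (binary) → 8192 + 256 + 64 + 32 + 16 + 1 = 8561 (decimal)
Difference: |7158 - 8561| = 1403
1403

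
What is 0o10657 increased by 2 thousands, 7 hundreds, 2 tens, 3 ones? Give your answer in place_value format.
Convert 0o10657 (octal) → 1×4096 + 6×64 + 5×8 + 7 = 4527 (decimal)
Convert 2 thousands, 7 hundreds, 2 tens, 3 ones (place-value notation) → 2×1000 + 7×100 + 2×10 + 3 = 2723 (decimal)
Compute 4527 + 2723 = 7250
Convert 7250 (decimal) → 7250 = 7×1000 + 2×100 + 5×10 → 7 thousands, 2 hundreds, 5 tens (place-value notation)
7 thousands, 2 hundreds, 5 tens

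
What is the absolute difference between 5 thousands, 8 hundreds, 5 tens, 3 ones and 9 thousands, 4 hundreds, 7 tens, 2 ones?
Convert 5 thousands, 8 hundreds, 5 tens, 3 ones (place-value notation) → 5×1000 + 8×100 + 5×10 + 3 = 5853 (decimal)
Convert 9 thousands, 4 hundreds, 7 tens, 2 ones (place-value notation) → 9×1000 + 4×100 + 7×10 + 2 = 9472 (decimal)
Compute |5853 - 9472| = 3619
3619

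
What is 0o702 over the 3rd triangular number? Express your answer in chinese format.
Convert 0o702 (octal) → 7×64 + 2 = 450 (decimal)
Convert the 3rd triangular number (triangular index) → 3×4/2 = 6 (decimal)
Compute 450 ÷ 6 = 75
Convert 75 (decimal) → 75 = 7×10 + 5 → 七十五 (Chinese numeral)
七十五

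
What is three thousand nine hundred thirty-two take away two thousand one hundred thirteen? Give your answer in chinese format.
Convert three thousand nine hundred thirty-two (English words) → 3×1000 + 9×100 + 32 = 3932 (decimal)
Convert two thousand one hundred thirteen (English words) → 2×1000 + 1×100 + 13 = 2113 (decimal)
Compute 3932 - 2113 = 1819
Convert 1819 (decimal) → 1819 = 1×1000 + 8×100 + 1×10 + 9 → 一千八百一十九 (Chinese numeral)
一千八百一十九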